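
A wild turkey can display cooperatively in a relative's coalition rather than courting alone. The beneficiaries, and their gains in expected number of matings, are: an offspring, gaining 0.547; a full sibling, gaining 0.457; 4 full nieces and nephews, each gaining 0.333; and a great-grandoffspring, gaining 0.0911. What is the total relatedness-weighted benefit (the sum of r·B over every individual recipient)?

r to an offspring = 1/2 (one parent–offspring link: r = (1/2)^1 = 1/2).
r to a full sibling = 1/2 (full sibs share both parents — two paths of length 2: r = 2·(1/2)^2 = 1/2).
r to a full niece or nephew = 0.25 (full aunt/uncle↔niece/nephew: two paths of length 3 through the shared grandparent pair: r = 2·(1/2)^3 = 1/4).
r to a great-grandoffspring = 1/8 (three parent–offspring links: r = (1/2)^3 = 1/8).
Summing one r·B term per recipient: 1·0.5·0.547 + 1·0.5·0.457 + 4·0.25·0.333 + 1·0.125·0.0911 = 0.8463875.

0.8463875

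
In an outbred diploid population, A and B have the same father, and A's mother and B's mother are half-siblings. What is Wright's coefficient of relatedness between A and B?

With two independent routes of shared ancestry, r is the sum of the two contributions.
A and B are related in two ways: half-sibs through their shared father (r = 1/4) and half first cousins through their mothers (r = 1/16).
r = 1/4 + 1/16 = 0.3125.

0.3125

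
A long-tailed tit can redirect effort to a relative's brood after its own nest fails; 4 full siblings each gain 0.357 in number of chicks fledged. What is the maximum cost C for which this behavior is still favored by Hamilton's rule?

0.714

r to a full sibling = 1/2 (full sibs share both parents — two paths of length 2: r = 2·(1/2)^2 = 1/2).
Hamilton's rule: n·r·B > C, so the trait is favored while C < n·r·B = 4·0.5·0.357 = 0.714.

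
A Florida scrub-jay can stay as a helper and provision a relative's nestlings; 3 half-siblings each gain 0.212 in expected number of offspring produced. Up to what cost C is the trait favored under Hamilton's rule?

0.159

r to a half-sibling = 1/4 (half-sibs share one parent — one path of length 2: r = (1/2)^2 = 1/4).
Hamilton's rule: n·r·B > C, so the trait is favored while C < n·r·B = 3·0.25·0.212 = 0.159.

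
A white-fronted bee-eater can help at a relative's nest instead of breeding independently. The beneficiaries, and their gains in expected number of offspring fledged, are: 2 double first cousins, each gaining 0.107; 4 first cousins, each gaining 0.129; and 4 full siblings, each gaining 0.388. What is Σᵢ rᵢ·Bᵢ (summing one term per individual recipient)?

r to a double first cousin = 0.25 (double first cousins share both grandparent pairs — four paths of length 4: r = 4·(1/2)^4 = 1/4).
r to a first cousin = 0.125 (first cousins share one grandparent pair — two paths of length 4: r = 2·(1/2)^4 = 1/8).
r to a full sibling = 0.5 (full sibs share both parents — two paths of length 2: r = 2·(1/2)^2 = 1/2).
Summing one r·B term per recipient: 2·0.25·0.107 + 4·0.125·0.129 + 4·0.5·0.388 = 0.894.

0.894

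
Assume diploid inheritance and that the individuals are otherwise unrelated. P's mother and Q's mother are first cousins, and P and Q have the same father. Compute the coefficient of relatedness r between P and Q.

Relatedness sums over independent paths through distinct common ancestors.
P and Q are related in two ways: second cousins through their mothers (r = 1/32) and half-sibs through their shared father (r = 1/4).
r = 1/32 + 1/4 = 0.28125.

0.28125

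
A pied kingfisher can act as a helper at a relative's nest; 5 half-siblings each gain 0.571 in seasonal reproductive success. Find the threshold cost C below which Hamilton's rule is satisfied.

0.71375

r to a half-sibling = 1/4 (half-sibs share one parent — one path of length 2: r = (1/2)^2 = 1/4).
Hamilton's rule: n·r·B > C, so the trait is favored while C < n·r·B = 5·0.25·0.571 = 0.71375.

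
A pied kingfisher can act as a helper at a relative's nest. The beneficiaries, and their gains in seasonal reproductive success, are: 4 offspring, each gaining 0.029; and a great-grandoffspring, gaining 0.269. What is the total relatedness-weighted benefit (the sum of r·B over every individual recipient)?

0.091625

r to an offspring = 1/2 (one parent–offspring link: r = (1/2)^1 = 1/2).
r to a great-grandoffspring = 0.125 (three parent–offspring links: r = (1/2)^3 = 1/8).
Summing one r·B term per recipient: 4·0.5·0.029 + 1·0.125·0.269 = 0.091625.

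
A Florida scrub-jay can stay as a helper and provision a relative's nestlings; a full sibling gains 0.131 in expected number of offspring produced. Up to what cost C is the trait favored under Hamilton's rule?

r to a full sibling = 1/2 (full sibs share both parents — two paths of length 2: r = 2·(1/2)^2 = 1/2).
Hamilton's rule: n·r·B > C, so the trait is favored while C < n·r·B = 1·0.5·0.131 = 0.0655.

0.0655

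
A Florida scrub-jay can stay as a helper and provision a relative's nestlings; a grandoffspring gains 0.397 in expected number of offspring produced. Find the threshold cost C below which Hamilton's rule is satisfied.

0.09925

r to a grandoffspring = 1/4 (two parent–offspring links: r = (1/2)^2 = 1/4).
Hamilton's rule: n·r·B > C, so the trait is favored while C < n·r·B = 1·0.25·0.397 = 0.09925.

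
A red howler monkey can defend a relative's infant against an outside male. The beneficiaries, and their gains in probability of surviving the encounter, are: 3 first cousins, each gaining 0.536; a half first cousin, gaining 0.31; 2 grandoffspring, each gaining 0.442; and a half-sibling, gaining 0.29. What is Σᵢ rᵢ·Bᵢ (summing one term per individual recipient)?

0.513875

r to a first cousin = 0.125 (first cousins share one grandparent pair — two paths of length 4: r = 2·(1/2)^4 = 1/8).
r to a half first cousin = 1/16 (half first cousins share one grandparent — one path of length 4: r = (1/2)^4 = 1/16).
r to a grandoffspring = 0.25 (two parent–offspring links: r = (1/2)^2 = 1/4).
r to a half-sibling = 0.25 (half-sibs share one parent — one path of length 2: r = (1/2)^2 = 1/4).
Summing one r·B term per recipient: 3·0.125·0.536 + 1·0.0625·0.31 + 2·0.25·0.442 + 1·0.25·0.29 = 0.513875.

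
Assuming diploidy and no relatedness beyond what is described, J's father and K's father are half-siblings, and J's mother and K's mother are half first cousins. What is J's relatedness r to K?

0.078125

With two independent routes of shared ancestry, r is the sum of the two contributions.
J and K are related in two ways: half first cousins through their fathers (r = 1/16) and half second cousins through their mothers (r = 1/64).
r = 1/16 + 1/64 = 5/64 = 0.078125.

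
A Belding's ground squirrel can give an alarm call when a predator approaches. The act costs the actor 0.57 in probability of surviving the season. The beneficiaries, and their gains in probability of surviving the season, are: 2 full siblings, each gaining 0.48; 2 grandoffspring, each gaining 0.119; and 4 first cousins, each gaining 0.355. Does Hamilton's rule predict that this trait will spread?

Hamilton's rule: the trait is favored when the sum of r·B over every recipient exceeds the actor's cost C.
r to a full sibling = 1/2 (full sibs share both parents — two paths of length 2: r = 2·(1/2)^2 = 1/2).
r to a grandoffspring = 1/4 (two parent–offspring links: r = (1/2)^2 = 1/4).
r to a first cousin = 1/8 (first cousins share one grandparent pair — two paths of length 4: r = 2·(1/2)^4 = 1/8).
Summing one r·B term per recipient: 2·0.5·0.48 + 2·0.25·0.119 + 4·0.125·0.355 = 0.717.
0.717 > 0.57: the indirect benefit exceeds the cost.

Yes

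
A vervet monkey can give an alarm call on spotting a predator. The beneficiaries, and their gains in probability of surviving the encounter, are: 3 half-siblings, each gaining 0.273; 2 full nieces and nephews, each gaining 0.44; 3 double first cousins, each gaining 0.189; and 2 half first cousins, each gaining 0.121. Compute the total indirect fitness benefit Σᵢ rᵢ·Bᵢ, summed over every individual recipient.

0.581625

r to a half-sibling = 0.25 (half-sibs share one parent — one path of length 2: r = (1/2)^2 = 1/4).
r to a full niece or nephew = 1/4 (full aunt/uncle↔niece/nephew: two paths of length 3 through the shared grandparent pair: r = 2·(1/2)^3 = 1/4).
r to a double first cousin = 1/4 (double first cousins share both grandparent pairs — four paths of length 4: r = 4·(1/2)^4 = 1/4).
r to a half first cousin = 0.0625 (half first cousins share one grandparent — one path of length 4: r = (1/2)^4 = 1/16).
Summing one r·B term per recipient: 3·0.25·0.273 + 2·0.25·0.44 + 3·0.25·0.189 + 2·0.0625·0.121 = 0.581625.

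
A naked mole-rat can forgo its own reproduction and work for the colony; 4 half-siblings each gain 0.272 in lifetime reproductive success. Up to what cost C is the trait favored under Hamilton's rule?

r to a half-sibling = 0.25 (half-sibs share one parent — one path of length 2: r = (1/2)^2 = 1/4).
Hamilton's rule: n·r·B > C, so the trait is favored while C < n·r·B = 4·0.25·0.272 = 0.272.

0.272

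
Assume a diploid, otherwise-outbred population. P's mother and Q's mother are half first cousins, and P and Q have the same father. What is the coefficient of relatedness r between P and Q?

0.265625

Independent pedigree routes through distinct common ancestors add.
P and Q are related in two ways: half second cousins through their mothers (r = 1/64) and half-sibs through their shared father (r = 1/4).
r = 1/64 + 1/4 = 0.265625.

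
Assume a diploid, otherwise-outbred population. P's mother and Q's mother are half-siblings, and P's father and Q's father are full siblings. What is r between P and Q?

0.1875

Wright's path rule: contributions from independent ancestry routes add.
P and Q are related in two ways: half first cousins through their mothers (r = 1/16) and first cousins through their fathers (r = 1/8).
r = 1/16 + 1/8 = 0.1875.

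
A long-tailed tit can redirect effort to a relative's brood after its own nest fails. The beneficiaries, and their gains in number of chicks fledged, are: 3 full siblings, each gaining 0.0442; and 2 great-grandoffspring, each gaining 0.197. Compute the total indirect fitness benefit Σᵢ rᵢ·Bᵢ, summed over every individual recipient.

r to a full sibling = 1/2 (full sibs share both parents — two paths of length 2: r = 2·(1/2)^2 = 1/2).
r to a great-grandoffspring = 0.125 (three parent–offspring links: r = (1/2)^3 = 1/8).
Summing one r·B term per recipient: 3·0.5·0.0442 + 2·0.125·0.197 = 0.11555.

0.11555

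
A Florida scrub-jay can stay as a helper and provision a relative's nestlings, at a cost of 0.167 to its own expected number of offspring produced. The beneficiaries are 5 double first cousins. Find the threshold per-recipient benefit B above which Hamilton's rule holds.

r to a double first cousin = 1/4 (double first cousins share both grandparent pairs — four paths of length 4: r = 4·(1/2)^4 = 1/4).
Hamilton's rule with n recipients of equal r: n·r·B > C, so B > C/(n·r) = 0.167/(5·0.25) = 0.1336.

0.1336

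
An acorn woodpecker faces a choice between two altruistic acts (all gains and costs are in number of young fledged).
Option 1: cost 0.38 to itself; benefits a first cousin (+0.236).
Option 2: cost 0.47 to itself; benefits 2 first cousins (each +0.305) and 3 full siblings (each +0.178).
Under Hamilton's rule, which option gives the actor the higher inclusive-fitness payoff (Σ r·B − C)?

Option 1: r to a first cousin = 0.125.
Option 1: Σ r·B − C = (1·0.125·0.236) − 0.38 = -0.3505.
Option 2: r to a first cousin = 0.125.
Option 2: r to a full sibling = 0.5.
Option 2: Σ r·B − C = (2·0.125·0.305 + 3·0.5·0.178) − 0.47 = -0.12675.
Option 2 has the higher net inclusive-fitness payoff.

Option 2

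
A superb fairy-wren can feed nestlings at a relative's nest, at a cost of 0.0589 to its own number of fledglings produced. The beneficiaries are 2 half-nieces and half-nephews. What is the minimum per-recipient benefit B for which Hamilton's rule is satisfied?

r to a half-niece or half-nephew = 0.125 (half-aunt/uncle↔niece/nephew: one path of length 3: r = (1/2)^3 = 1/8).
Hamilton's rule with n recipients of equal r: n·r·B > C, so B > C/(n·r) = 0.0589/(2·0.125) = 0.2356.

0.2356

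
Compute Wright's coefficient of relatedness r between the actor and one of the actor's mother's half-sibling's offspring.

Each parent–offspring link contributes a factor of 1/2, and independent paths through distinct common ancestors add.
Half first cousins share one grandparent — one path of length 4: r = (1/2)^4 = 1/16.

0.0625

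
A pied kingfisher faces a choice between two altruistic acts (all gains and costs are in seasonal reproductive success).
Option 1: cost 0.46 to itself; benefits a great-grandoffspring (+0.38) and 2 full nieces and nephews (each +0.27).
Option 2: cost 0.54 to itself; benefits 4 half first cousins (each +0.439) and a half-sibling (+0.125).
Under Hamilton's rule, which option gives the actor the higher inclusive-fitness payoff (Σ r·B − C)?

Option 1

Option 1: r to a great-grandoffspring = 0.125.
Option 1: r to a full niece or nephew = 0.25.
Option 1: Σ r·B − C = (1·0.125·0.38 + 2·0.25·0.27) − 0.46 = -0.2775.
Option 2: r to a half first cousin = 0.0625.
Option 2: r to a half-sibling = 0.25.
Option 2: Σ r·B − C = (4·0.0625·0.439 + 1·0.25·0.125) − 0.54 = -0.399.
Option 1 has the higher net inclusive-fitness payoff.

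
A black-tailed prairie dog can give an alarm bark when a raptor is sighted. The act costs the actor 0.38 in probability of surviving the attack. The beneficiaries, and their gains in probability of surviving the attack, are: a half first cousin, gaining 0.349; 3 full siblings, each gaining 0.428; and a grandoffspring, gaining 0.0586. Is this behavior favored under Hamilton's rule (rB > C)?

Yes

Hamilton's rule: the trait is favored when the sum of r·B over every recipient exceeds the actor's cost C.
r to a half first cousin = 0.0625 (half first cousins share one grandparent — one path of length 4: r = (1/2)^4 = 1/16).
r to a full sibling = 0.5 (full sibs share both parents — two paths of length 2: r = 2·(1/2)^2 = 1/2).
r to a grandoffspring = 1/4 (two parent–offspring links: r = (1/2)^2 = 1/4).
Summing one r·B term per recipient: 1·0.0625·0.349 + 3·0.5·0.428 + 1·0.25·0.0586 = 0.6784625.
0.6784625 > 0.38: the indirect benefit exceeds the cost.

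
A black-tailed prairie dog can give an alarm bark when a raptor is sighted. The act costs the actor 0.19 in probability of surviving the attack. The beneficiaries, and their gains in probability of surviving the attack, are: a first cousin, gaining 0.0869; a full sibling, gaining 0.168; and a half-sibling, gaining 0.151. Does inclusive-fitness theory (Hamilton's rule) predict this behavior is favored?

No

Hamilton's rule: the trait is favored when the sum of r·B over every recipient exceeds the actor's cost C.
r to a first cousin = 0.125 (first cousins share one grandparent pair — two paths of length 4: r = 2·(1/2)^4 = 1/8).
r to a full sibling = 0.5 (full sibs share both parents — two paths of length 2: r = 2·(1/2)^2 = 1/2).
r to a half-sibling = 0.25 (half-sibs share one parent — one path of length 2: r = (1/2)^2 = 1/4).
Summing one r·B term per recipient: 1·0.125·0.0869 + 1·0.5·0.168 + 1·0.25·0.151 = 0.1326125.
0.1326125 < 0.19: the indirect benefit is less than the cost.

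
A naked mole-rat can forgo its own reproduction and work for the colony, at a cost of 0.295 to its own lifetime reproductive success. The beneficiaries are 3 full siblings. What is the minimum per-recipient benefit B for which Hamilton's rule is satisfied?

r to a full sibling = 0.5 (full sibs share both parents — two paths of length 2: r = 2·(1/2)^2 = 1/2).
Hamilton's rule with n recipients of equal r: n·r·B > C, so B > C/(n·r) = 0.295/(3·0.5) = 0.1967.

0.1967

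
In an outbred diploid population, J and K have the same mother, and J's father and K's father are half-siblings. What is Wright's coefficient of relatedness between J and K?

Relatedness sums over independent paths through distinct common ancestors.
J and K are related in two ways: half-sibs through their shared mother (r = 1/4) and half first cousins through their fathers (r = 1/16).
r = 1/4 + 1/16 = 0.3125.

0.3125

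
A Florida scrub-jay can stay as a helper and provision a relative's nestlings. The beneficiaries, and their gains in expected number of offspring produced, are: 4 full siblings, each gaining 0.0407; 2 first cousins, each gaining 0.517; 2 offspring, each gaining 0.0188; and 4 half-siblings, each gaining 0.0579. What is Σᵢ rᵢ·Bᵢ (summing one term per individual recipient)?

0.28735

r to a full sibling = 1/2 (full sibs share both parents — two paths of length 2: r = 2·(1/2)^2 = 1/2).
r to a first cousin = 1/8 (first cousins share one grandparent pair — two paths of length 4: r = 2·(1/2)^4 = 1/8).
r to an offspring = 1/2 (one parent–offspring link: r = (1/2)^1 = 1/2).
r to a half-sibling = 1/4 (half-sibs share one parent — one path of length 2: r = (1/2)^2 = 1/4).
Summing one r·B term per recipient: 4·0.5·0.0407 + 2·0.125·0.517 + 2·0.5·0.0188 + 4·0.25·0.0579 = 0.28735.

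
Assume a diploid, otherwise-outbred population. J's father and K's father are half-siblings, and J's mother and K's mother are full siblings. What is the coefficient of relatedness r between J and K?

0.1875

With two independent routes of shared ancestry, r is the sum of the two contributions.
J and K are related in two ways: half first cousins through their fathers (r = 1/16) and first cousins through their mothers (r = 1/8).
r = 1/16 + 1/8 = 3/16 = 0.1875.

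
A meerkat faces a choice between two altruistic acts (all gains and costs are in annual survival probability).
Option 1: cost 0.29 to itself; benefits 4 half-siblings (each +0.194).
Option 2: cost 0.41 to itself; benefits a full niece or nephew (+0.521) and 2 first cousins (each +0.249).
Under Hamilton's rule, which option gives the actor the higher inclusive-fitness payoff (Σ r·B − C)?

Option 1

Option 1: r to a half-sibling = 0.25.
Option 1: Σ r·B − C = (4·0.25·0.194) − 0.29 = -0.096.
Option 2: r to a full niece or nephew = 0.25.
Option 2: r to a first cousin = 0.125.
Option 2: Σ r·B − C = (1·0.25·0.521 + 2·0.125·0.249) − 0.41 = -0.2175.
Option 1 has the higher net inclusive-fitness payoff.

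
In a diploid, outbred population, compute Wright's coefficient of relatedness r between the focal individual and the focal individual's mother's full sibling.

0.25

Each parent–offspring link contributes a factor of 1/2, and independent paths through distinct common ancestors add.
Full aunt/uncle↔niece/nephew: two paths of length 3 through the shared grandparent pair: r = 2·(1/2)^3 = 1/4.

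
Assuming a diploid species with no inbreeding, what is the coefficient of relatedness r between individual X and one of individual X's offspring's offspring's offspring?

0.125

Each parent–offspring link contributes a factor of 1/2, and independent paths through distinct common ancestors add.
Three parent–offspring links: r = (1/2)^3 = 1/8.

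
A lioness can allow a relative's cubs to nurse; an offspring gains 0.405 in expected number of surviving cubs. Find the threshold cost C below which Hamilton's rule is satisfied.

0.2025

r to an offspring = 1/2 (one parent–offspring link: r = (1/2)^1 = 1/2).
Hamilton's rule: n·r·B > C, so the trait is favored while C < n·r·B = 1·0.5·0.405 = 0.2025.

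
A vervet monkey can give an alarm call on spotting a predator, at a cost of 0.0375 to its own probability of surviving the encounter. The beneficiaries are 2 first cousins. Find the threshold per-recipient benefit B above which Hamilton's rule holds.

r to a first cousin = 0.125 (first cousins share one grandparent pair — two paths of length 4: r = 2·(1/2)^4 = 1/8).
Hamilton's rule with n recipients of equal r: n·r·B > C, so B > C/(n·r) = 0.0375/(2·0.125) = 0.15.

0.15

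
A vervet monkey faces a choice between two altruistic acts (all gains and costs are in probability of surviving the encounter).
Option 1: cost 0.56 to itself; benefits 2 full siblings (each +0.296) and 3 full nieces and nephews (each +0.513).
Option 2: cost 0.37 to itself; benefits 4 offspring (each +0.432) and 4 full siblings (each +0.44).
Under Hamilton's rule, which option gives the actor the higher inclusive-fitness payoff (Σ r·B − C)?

Option 2

Option 1: r to a full sibling = 0.5.
Option 1: r to a full niece or nephew = 0.25.
Option 1: Σ r·B − C = (2·0.5·0.296 + 3·0.25·0.513) − 0.56 = 0.12075.
Option 2: r to an offspring = 0.5.
Option 2: r to a full sibling = 0.5.
Option 2: Σ r·B − C = (4·0.5·0.432 + 4·0.5·0.44) − 0.37 = 1.374.
Option 2 has the higher net inclusive-fitness payoff.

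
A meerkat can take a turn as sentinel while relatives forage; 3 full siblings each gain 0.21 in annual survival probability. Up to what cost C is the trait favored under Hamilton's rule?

0.315

r to a full sibling = 0.5 (full sibs share both parents — two paths of length 2: r = 2·(1/2)^2 = 1/2).
Hamilton's rule: n·r·B > C, so the trait is favored while C < n·r·B = 3·0.5·0.21 = 0.315.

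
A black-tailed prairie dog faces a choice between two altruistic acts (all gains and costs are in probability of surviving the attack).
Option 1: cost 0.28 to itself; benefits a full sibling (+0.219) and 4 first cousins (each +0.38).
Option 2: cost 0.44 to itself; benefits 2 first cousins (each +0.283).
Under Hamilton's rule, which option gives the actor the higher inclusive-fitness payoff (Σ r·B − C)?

Option 1: r to a full sibling = 0.5.
Option 1: r to a first cousin = 0.125.
Option 1: Σ r·B − C = (1·0.5·0.219 + 4·0.125·0.38) − 0.28 = 0.0195.
Option 2: r to a first cousin = 0.125.
Option 2: Σ r·B − C = (2·0.125·0.283) − 0.44 = -0.36925.
Option 1 has the higher net inclusive-fitness payoff.

Option 1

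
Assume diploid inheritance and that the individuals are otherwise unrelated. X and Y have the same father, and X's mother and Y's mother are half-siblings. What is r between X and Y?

0.3125

Independent pedigree routes through distinct common ancestors add.
X and Y are related in two ways: half-sibs through their shared father (r = 1/4) and half first cousins through their mothers (r = 1/16).
r = 1/4 + 1/16 = 0.3125.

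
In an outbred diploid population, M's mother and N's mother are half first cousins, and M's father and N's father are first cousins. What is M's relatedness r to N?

0.046875

Independent pedigree routes through distinct common ancestors add.
M and N are related in two ways: half second cousins through their mothers (r = 1/64) and second cousins through their fathers (r = 1/32).
r = 1/64 + 1/32 = 3/64 = 0.046875.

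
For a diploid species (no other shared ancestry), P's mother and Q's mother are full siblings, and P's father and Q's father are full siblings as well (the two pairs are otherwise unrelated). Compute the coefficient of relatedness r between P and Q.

0.25

Relatedness sums over independent paths through distinct common ancestors.
P and Q are related in two ways: first cousins through their mothers (r = 1/8) and first cousins through their fathers (r = 1/8) — i.e. double first cousins.
r = 1/8 + 1/8 = 0.25.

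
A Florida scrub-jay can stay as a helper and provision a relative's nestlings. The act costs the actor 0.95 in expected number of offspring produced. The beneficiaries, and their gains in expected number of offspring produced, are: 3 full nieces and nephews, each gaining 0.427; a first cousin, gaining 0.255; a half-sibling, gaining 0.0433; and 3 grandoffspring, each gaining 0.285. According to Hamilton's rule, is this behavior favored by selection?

No

Hamilton's rule: the trait is favored when the sum of r·B over every recipient exceeds the actor's cost C.
r to a full niece or nephew = 1/4 (full aunt/uncle↔niece/nephew: two paths of length 3 through the shared grandparent pair: r = 2·(1/2)^3 = 1/4).
r to a first cousin = 0.125 (first cousins share one grandparent pair — two paths of length 4: r = 2·(1/2)^4 = 1/8).
r to a half-sibling = 0.25 (half-sibs share one parent — one path of length 2: r = (1/2)^2 = 1/4).
r to a grandoffspring = 1/4 (two parent–offspring links: r = (1/2)^2 = 1/4).
Summing one r·B term per recipient: 3·0.25·0.427 + 1·0.125·0.255 + 1·0.25·0.0433 + 3·0.25·0.285 = 0.5767.
0.5767 < 0.95: the indirect benefit is less than the cost.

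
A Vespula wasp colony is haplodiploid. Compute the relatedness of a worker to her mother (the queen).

0.5

One meiotic link between diploid queen and diploid daughter: r = 1/2.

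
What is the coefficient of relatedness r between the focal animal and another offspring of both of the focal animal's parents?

Each parent–offspring link contributes a factor of 1/2, and independent paths through distinct common ancestors add.
Full sibs share both parents — two paths of length 2: r = 2·(1/2)^2 = 1/2.

0.5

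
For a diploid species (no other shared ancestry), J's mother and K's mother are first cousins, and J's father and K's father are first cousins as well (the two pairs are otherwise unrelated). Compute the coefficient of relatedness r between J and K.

0.0625

Relatedness sums over independent paths through distinct common ancestors.
J and K are related in two ways: second cousins through their mothers (r = 1/32) and second cousins through their fathers (r = 1/32).
r = 1/32 + 1/32 = 1/16 = 0.0625.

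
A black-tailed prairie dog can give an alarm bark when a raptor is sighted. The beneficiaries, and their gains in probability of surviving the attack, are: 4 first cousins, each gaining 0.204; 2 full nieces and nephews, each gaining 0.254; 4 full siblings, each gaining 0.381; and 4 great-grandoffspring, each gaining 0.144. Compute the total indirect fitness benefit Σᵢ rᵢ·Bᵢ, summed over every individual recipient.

r to a first cousin = 0.125 (first cousins share one grandparent pair — two paths of length 4: r = 2·(1/2)^4 = 1/8).
r to a full niece or nephew = 1/4 (full aunt/uncle↔niece/nephew: two paths of length 3 through the shared grandparent pair: r = 2·(1/2)^3 = 1/4).
r to a full sibling = 0.5 (full sibs share both parents — two paths of length 2: r = 2·(1/2)^2 = 1/2).
r to a great-grandoffspring = 0.125 (three parent–offspring links: r = (1/2)^3 = 1/8).
Summing one r·B term per recipient: 4·0.125·0.204 + 2·0.25·0.254 + 4·0.5·0.381 + 4·0.125·0.144 = 1.063.

1.063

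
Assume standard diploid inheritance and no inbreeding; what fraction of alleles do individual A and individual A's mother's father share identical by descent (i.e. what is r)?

0.25

Each parent–offspring link contributes a factor of 1/2, and independent paths through distinct common ancestors add.
Two parent–offspring links: r = (1/2)^2 = 1/4.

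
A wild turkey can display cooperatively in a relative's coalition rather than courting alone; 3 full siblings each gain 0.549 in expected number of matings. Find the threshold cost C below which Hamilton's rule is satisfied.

r to a full sibling = 1/2 (full sibs share both parents — two paths of length 2: r = 2·(1/2)^2 = 1/2).
Hamilton's rule: n·r·B > C, so the trait is favored while C < n·r·B = 3·0.5·0.549 = 0.8235.

0.8235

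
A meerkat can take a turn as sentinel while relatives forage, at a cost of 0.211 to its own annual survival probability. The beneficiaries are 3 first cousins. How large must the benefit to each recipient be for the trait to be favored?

r to a first cousin = 1/8 (first cousins share one grandparent pair — two paths of length 4: r = 2·(1/2)^4 = 1/8).
Hamilton's rule with n recipients of equal r: n·r·B > C, so B > C/(n·r) = 0.211/(3·0.125) = 0.5627.

0.5627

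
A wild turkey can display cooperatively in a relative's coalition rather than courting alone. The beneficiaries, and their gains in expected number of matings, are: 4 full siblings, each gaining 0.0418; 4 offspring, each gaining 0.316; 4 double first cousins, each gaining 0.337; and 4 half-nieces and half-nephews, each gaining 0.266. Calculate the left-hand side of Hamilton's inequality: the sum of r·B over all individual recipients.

1.1856

r to a full sibling = 1/2 (full sibs share both parents — two paths of length 2: r = 2·(1/2)^2 = 1/2).
r to an offspring = 0.5 (one parent–offspring link: r = (1/2)^1 = 1/2).
r to a double first cousin = 1/4 (double first cousins share both grandparent pairs — four paths of length 4: r = 4·(1/2)^4 = 1/4).
r to a half-niece or half-nephew = 0.125 (half-aunt/uncle↔niece/nephew: one path of length 3: r = (1/2)^3 = 1/8).
Summing one r·B term per recipient: 4·0.5·0.0418 + 4·0.5·0.316 + 4·0.25·0.337 + 4·0.125·0.266 = 1.1856.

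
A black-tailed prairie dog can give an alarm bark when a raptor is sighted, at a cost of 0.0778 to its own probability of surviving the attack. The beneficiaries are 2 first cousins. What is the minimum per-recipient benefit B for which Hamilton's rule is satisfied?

r to a first cousin = 0.125 (first cousins share one grandparent pair — two paths of length 4: r = 2·(1/2)^4 = 1/8).
Hamilton's rule with n recipients of equal r: n·r·B > C, so B > C/(n·r) = 0.0778/(2·0.125) = 0.3112.

0.3112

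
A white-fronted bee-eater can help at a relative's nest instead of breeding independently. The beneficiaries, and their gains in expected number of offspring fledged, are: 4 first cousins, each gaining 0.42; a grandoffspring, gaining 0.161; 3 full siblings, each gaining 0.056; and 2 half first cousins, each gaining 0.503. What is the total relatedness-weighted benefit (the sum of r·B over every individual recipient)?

r to a first cousin = 0.125 (first cousins share one grandparent pair — two paths of length 4: r = 2·(1/2)^4 = 1/8).
r to a grandoffspring = 1/4 (two parent–offspring links: r = (1/2)^2 = 1/4).
r to a full sibling = 0.5 (full sibs share both parents — two paths of length 2: r = 2·(1/2)^2 = 1/2).
r to a half first cousin = 0.0625 (half first cousins share one grandparent — one path of length 4: r = (1/2)^4 = 1/16).
Summing one r·B term per recipient: 4·0.125·0.42 + 1·0.25·0.161 + 3·0.5·0.056 + 2·0.0625·0.503 = 0.397125.

0.397125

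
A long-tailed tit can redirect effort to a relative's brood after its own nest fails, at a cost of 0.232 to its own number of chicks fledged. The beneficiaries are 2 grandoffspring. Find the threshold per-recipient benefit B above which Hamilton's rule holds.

r to a grandoffspring = 1/4 (two parent–offspring links: r = (1/2)^2 = 1/4).
Hamilton's rule with n recipients of equal r: n·r·B > C, so B > C/(n·r) = 0.232/(2·0.25) = 0.464.

0.464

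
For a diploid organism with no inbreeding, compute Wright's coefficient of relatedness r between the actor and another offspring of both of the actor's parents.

0.5

Each parent–offspring link contributes a factor of 1/2, and independent paths through distinct common ancestors add.
Full sibs share both parents — two paths of length 2: r = 2·(1/2)^2 = 1/2.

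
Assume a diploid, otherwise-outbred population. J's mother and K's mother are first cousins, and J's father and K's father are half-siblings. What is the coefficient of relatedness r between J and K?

0.09375

Wright's path rule: contributions from independent ancestry routes add.
J and K are related in two ways: second cousins through their mothers (r = 1/32) and half first cousins through their fathers (r = 1/16).
r = 1/32 + 1/16 = 0.09375.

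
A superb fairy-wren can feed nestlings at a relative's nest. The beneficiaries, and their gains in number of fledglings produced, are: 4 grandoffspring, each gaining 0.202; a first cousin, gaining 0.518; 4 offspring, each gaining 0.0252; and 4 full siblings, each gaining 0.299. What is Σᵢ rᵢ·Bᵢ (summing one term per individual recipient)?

r to a grandoffspring = 1/4 (two parent–offspring links: r = (1/2)^2 = 1/4).
r to a first cousin = 0.125 (first cousins share one grandparent pair — two paths of length 4: r = 2·(1/2)^4 = 1/8).
r to an offspring = 1/2 (one parent–offspring link: r = (1/2)^1 = 1/2).
r to a full sibling = 0.5 (full sibs share both parents — two paths of length 2: r = 2·(1/2)^2 = 1/2).
Summing one r·B term per recipient: 4·0.25·0.202 + 1·0.125·0.518 + 4·0.5·0.0252 + 4·0.5·0.299 = 0.91515.

0.91515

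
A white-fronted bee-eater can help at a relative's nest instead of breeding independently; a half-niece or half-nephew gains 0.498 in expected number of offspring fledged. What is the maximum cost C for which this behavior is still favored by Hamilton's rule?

r to a half-niece or half-nephew = 1/8 (half-aunt/uncle↔niece/nephew: one path of length 3: r = (1/2)^3 = 1/8).
Hamilton's rule: n·r·B > C, so the trait is favored while C < n·r·B = 1·0.125·0.498 = 0.06225.

0.06225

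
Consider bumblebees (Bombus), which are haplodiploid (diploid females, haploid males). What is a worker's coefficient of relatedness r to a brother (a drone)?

0.25

Her haploid brother carries none of their father's genes and a random half of their mother's genome; that half matches the maternal half of her own genome with probability 1/2: r = 1/2 · 1/2 = 1/4.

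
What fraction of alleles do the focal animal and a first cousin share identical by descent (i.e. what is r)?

0.125

First cousins share one grandparent pair — two paths of length 4: r = 2·(1/2)^4 = 1/8.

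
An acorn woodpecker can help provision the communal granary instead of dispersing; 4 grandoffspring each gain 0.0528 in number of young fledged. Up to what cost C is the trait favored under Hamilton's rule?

0.0528

r to a grandoffspring = 0.25 (two parent–offspring links: r = (1/2)^2 = 1/4).
Hamilton's rule: n·r·B > C, so the trait is favored while C < n·r·B = 4·0.25·0.0528 = 0.0528.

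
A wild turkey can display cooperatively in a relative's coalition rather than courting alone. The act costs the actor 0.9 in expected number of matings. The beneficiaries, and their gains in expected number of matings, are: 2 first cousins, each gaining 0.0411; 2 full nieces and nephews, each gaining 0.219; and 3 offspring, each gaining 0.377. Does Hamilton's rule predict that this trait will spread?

Hamilton's rule: the trait is favored when the sum of r·B over every recipient exceeds the actor's cost C.
r to a first cousin = 0.125 (first cousins share one grandparent pair — two paths of length 4: r = 2·(1/2)^4 = 1/8).
r to a full niece or nephew = 1/4 (full aunt/uncle↔niece/nephew: two paths of length 3 through the shared grandparent pair: r = 2·(1/2)^3 = 1/4).
r to an offspring = 1/2 (one parent–offspring link: r = (1/2)^1 = 1/2).
Summing one r·B term per recipient: 2·0.125·0.0411 + 2·0.25·0.219 + 3·0.5·0.377 = 0.685275.
0.685275 < 0.9: the indirect benefit is less than the cost.

No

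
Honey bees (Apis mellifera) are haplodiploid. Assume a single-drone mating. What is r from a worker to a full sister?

0.75

Haplodiploid full sisters inherit their father's entire haploid genome identically (contributing 1/2) and on average half of their mother's contribution (1/2 · 1/2 = 1/4); r = 1/2 + 1/4 = 3/4.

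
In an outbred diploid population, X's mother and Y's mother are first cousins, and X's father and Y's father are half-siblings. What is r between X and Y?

Wright's path rule: contributions from independent ancestry routes add.
X and Y are related in two ways: second cousins through their mothers (r = 1/32) and half first cousins through their fathers (r = 1/16).
r = 1/32 + 1/16 = 0.09375.

0.09375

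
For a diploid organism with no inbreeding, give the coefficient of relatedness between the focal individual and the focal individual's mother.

Each parent–offspring link contributes a factor of 1/2, and independent paths through distinct common ancestors add.
One parent–offspring link: r = (1/2)^1 = 1/2.

0.5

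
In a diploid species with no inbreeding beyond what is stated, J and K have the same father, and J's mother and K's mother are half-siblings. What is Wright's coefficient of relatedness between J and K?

With two independent routes of shared ancestry, r is the sum of the two contributions.
J and K are related in two ways: half-sibs through their shared father (r = 1/4) and half first cousins through their mothers (r = 1/16).
r = 1/4 + 1/16 = 5/16 = 0.3125.

0.3125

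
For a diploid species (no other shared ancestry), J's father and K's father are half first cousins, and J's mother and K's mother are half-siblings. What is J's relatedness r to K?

0.078125

Independent pedigree routes through distinct common ancestors add.
J and K are related in two ways: half second cousins through their fathers (r = 1/64) and half first cousins through their mothers (r = 1/16).
r = 1/64 + 1/16 = 0.078125.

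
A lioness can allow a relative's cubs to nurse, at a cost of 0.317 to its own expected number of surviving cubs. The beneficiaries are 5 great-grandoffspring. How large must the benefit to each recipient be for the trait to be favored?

0.5072

r to a great-grandoffspring = 1/8 (three parent–offspring links: r = (1/2)^3 = 1/8).
Hamilton's rule with n recipients of equal r: n·r·B > C, so B > C/(n·r) = 0.317/(5·0.125) = 0.5072.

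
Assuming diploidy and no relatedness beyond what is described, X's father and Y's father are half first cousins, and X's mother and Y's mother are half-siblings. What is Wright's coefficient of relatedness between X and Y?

0.078125

Independent pedigree routes through distinct common ancestors add.
X and Y are related in two ways: half second cousins through their fathers (r = 1/64) and half first cousins through their mothers (r = 1/16).
r = 1/64 + 1/16 = 5/64 = 0.078125.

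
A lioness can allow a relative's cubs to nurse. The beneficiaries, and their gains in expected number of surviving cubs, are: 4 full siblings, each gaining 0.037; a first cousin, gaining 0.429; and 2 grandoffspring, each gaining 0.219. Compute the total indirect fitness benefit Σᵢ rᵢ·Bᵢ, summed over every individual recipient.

r to a full sibling = 0.5 (full sibs share both parents — two paths of length 2: r = 2·(1/2)^2 = 1/2).
r to a first cousin = 1/8 (first cousins share one grandparent pair — two paths of length 4: r = 2·(1/2)^4 = 1/8).
r to a grandoffspring = 0.25 (two parent–offspring links: r = (1/2)^2 = 1/4).
Summing one r·B term per recipient: 4·0.5·0.037 + 1·0.125·0.429 + 2·0.25·0.219 = 0.237125.

0.237125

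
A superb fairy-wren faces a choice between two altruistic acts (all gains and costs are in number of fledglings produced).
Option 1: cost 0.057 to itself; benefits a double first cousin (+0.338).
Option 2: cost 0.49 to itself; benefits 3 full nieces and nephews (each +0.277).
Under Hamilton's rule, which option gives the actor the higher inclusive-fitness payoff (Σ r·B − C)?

Option 1

Option 1: r to a double first cousin = 0.25.
Option 1: Σ r·B − C = (1·0.25·0.338) − 0.057 = 0.0275.
Option 2: r to a full niece or nephew = 0.25.
Option 2: Σ r·B − C = (3·0.25·0.277) − 0.49 = -0.28225.
Option 1 has the higher net inclusive-fitness payoff.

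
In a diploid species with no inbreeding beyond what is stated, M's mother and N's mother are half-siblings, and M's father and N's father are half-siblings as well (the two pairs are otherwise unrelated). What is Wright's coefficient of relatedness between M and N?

Wright's path rule: contributions from independent ancestry routes add.
M and N are related in two ways: half first cousins through their mothers (r = 1/16) and half first cousins through their fathers (r = 1/16).
r = 1/16 + 1/16 = 0.125.

0.125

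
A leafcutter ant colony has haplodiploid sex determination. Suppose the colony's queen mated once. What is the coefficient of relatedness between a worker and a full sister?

0.75

Haplodiploid full sisters inherit their father's entire haploid genome identically (contributing 1/2) and on average half of their mother's contribution (1/2 · 1/2 = 1/4); r = 1/2 + 1/4 = 3/4.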